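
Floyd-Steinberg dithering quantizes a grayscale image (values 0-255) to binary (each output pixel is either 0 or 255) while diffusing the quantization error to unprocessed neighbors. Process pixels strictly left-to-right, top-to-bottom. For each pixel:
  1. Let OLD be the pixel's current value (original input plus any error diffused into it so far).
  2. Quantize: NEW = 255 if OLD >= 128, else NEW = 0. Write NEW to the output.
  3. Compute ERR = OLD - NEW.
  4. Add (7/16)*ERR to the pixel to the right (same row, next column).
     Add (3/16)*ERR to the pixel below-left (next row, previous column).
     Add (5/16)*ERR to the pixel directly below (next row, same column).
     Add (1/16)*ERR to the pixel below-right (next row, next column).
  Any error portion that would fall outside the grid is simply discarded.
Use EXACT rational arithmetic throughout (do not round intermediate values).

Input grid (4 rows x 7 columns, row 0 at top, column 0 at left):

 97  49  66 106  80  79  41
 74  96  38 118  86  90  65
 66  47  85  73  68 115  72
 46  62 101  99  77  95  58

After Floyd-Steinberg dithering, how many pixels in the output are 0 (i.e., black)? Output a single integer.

(0,0): OLD=97 → NEW=0, ERR=97
(0,1): OLD=1463/16 → NEW=0, ERR=1463/16
(0,2): OLD=27137/256 → NEW=0, ERR=27137/256
(0,3): OLD=624135/4096 → NEW=255, ERR=-420345/4096
(0,4): OLD=2300465/65536 → NEW=0, ERR=2300465/65536
(0,5): OLD=98940759/1048576 → NEW=0, ERR=98940759/1048576
(0,6): OLD=1380451169/16777216 → NEW=0, ERR=1380451169/16777216
(1,0): OLD=31093/256 → NEW=0, ERR=31093/256
(1,1): OLD=417075/2048 → NEW=255, ERR=-105165/2048
(1,2): OLD=2302511/65536 → NEW=0, ERR=2302511/65536
(1,3): OLD=30017603/262144 → NEW=0, ERR=30017603/262144
(1,4): OLD=2656584617/16777216 → NEW=255, ERR=-1621605463/16777216
(1,5): OLD=12726743033/134217728 → NEW=0, ERR=12726743033/134217728
(1,6): OLD=296556102263/2147483648 → NEW=255, ERR=-251052227977/2147483648
(2,0): OLD=3090913/32768 → NEW=0, ERR=3090913/32768
(2,1): OLD=90596795/1048576 → NEW=0, ERR=90596795/1048576
(2,2): OLD=2550808561/16777216 → NEW=255, ERR=-1727381519/16777216
(2,3): OLD=6417188521/134217728 → NEW=0, ERR=6417188521/134217728
(2,4): OLD=89817115513/1073741824 → NEW=0, ERR=89817115513/1073741824
(2,5): OLD=5266226788947/34359738368 → NEW=255, ERR=-3495506494893/34359738368
(2,6): OLD=-1712258886027/549755813888 → NEW=0, ERR=-1712258886027/549755813888
(3,0): OLD=1538088401/16777216 → NEW=0, ERR=1538088401/16777216
(3,1): OLD=15528881789/134217728 → NEW=0, ERR=15528881789/134217728
(3,2): OLD=143675357767/1073741824 → NEW=255, ERR=-130128807353/1073741824
(3,3): OLD=301372966977/4294967296 → NEW=0, ERR=301372966977/4294967296
(3,4): OLD=64735103078865/549755813888 → NEW=0, ERR=64735103078865/549755813888
(3,5): OLD=524991812777475/4398046511104 → NEW=0, ERR=524991812777475/4398046511104
(3,6): OLD=7240414664959453/70368744177664 → NEW=0, ERR=7240414664959453/70368744177664
Output grid:
  Row 0: ...#...  (6 black, running=6)
  Row 1: .#..#.#  (4 black, running=10)
  Row 2: ..#..#.  (5 black, running=15)
  Row 3: ..#....  (6 black, running=21)

Answer: 21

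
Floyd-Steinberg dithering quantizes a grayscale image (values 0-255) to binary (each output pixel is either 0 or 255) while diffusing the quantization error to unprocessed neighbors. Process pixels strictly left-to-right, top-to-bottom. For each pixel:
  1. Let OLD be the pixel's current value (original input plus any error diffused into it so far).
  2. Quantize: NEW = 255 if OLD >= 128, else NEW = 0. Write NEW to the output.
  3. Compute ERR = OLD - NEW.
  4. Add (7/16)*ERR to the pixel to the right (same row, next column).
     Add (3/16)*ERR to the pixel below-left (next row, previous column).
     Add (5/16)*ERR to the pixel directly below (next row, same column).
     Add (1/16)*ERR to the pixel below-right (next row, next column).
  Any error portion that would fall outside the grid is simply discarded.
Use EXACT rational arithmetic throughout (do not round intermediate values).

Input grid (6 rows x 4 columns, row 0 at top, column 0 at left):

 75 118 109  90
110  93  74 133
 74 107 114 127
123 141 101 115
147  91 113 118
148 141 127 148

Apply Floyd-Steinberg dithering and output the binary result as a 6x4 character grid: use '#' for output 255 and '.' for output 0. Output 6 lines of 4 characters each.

Answer: .#..
..##
#..#
.#..
#.##
#.#.

Derivation:
(0,0): OLD=75 → NEW=0, ERR=75
(0,1): OLD=2413/16 → NEW=255, ERR=-1667/16
(0,2): OLD=16235/256 → NEW=0, ERR=16235/256
(0,3): OLD=482285/4096 → NEW=0, ERR=482285/4096
(1,0): OLD=29159/256 → NEW=0, ERR=29159/256
(1,1): OLD=259793/2048 → NEW=0, ERR=259793/2048
(1,2): OLD=10805669/65536 → NEW=255, ERR=-5906011/65536
(1,3): OLD=140857491/1048576 → NEW=255, ERR=-126529389/1048576
(2,0): OLD=4370571/32768 → NEW=255, ERR=-3985269/32768
(2,1): OLD=87717417/1048576 → NEW=0, ERR=87717417/1048576
(2,2): OLD=225946189/2097152 → NEW=0, ERR=225946189/2097152
(2,3): OLD=4388749945/33554432 → NEW=255, ERR=-4167630215/33554432
(3,0): OLD=1689106779/16777216 → NEW=0, ERR=1689106779/16777216
(3,1): OLD=60072790917/268435456 → NEW=255, ERR=-8378250363/268435456
(3,2): OLD=442182038907/4294967296 → NEW=0, ERR=442182038907/4294967296
(3,3): OLD=8793468554461/68719476736 → NEW=0, ERR=8793468554461/68719476736
(4,0): OLD=741353983743/4294967296 → NEW=255, ERR=-353862676737/4294967296
(4,1): OLD=2432565534461/34359738368 → NEW=0, ERR=2432565534461/34359738368
(4,2): OLD=217910868104157/1099511627776 → NEW=255, ERR=-62464596978723/1099511627776
(4,3): OLD=2455301860707099/17592186044416 → NEW=255, ERR=-2030705580618981/17592186044416
(5,0): OLD=74507049989327/549755813888 → NEW=255, ERR=-65680682552113/549755813888
(5,1): OLD=1672196525865993/17592186044416 → NEW=0, ERR=1672196525865993/17592186044416
(5,2): OLD=1175277711775141/8796093022208 → NEW=255, ERR=-1067726008887899/8796093022208
(5,3): OLD=15557170973992029/281474976710656 → NEW=0, ERR=15557170973992029/281474976710656
Row 0: .#..
Row 1: ..##
Row 2: #..#
Row 3: .#..
Row 4: #.##
Row 5: #.#.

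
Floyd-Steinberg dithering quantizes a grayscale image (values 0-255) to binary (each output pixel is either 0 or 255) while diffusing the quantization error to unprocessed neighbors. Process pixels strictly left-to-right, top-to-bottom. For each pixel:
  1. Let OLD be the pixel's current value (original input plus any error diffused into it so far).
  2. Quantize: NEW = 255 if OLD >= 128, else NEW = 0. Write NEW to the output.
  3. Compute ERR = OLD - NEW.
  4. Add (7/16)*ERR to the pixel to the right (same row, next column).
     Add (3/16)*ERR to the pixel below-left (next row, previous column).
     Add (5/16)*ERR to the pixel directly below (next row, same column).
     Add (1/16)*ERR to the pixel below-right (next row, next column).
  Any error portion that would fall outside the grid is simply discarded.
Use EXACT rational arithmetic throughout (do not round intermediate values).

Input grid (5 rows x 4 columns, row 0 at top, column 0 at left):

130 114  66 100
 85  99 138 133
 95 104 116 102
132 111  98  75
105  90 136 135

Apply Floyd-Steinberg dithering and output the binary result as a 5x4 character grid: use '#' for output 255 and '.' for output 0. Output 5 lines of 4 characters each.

(0,0): OLD=130 → NEW=255, ERR=-125
(0,1): OLD=949/16 → NEW=0, ERR=949/16
(0,2): OLD=23539/256 → NEW=0, ERR=23539/256
(0,3): OLD=574373/4096 → NEW=255, ERR=-470107/4096
(1,0): OLD=14607/256 → NEW=0, ERR=14607/256
(1,1): OLD=311145/2048 → NEW=255, ERR=-211095/2048
(1,2): OLD=6804381/65536 → NEW=0, ERR=6804381/65536
(1,3): OLD=155508699/1048576 → NEW=255, ERR=-111878181/1048576
(2,0): OLD=3063955/32768 → NEW=0, ERR=3063955/32768
(2,1): OLD=142324609/1048576 → NEW=255, ERR=-125062271/1048576
(2,2): OLD=146419557/2097152 → NEW=0, ERR=146419557/2097152
(2,3): OLD=3546447345/33554432 → NEW=0, ERR=3546447345/33554432
(3,0): OLD=2329638499/16777216 → NEW=255, ERR=-1948551581/16777216
(3,1): OLD=11234307197/268435456 → NEW=0, ERR=11234307197/268435456
(3,2): OLD=646354256771/4294967296 → NEW=255, ERR=-448862403709/4294967296
(3,3): OLD=4581517482773/68719476736 → NEW=0, ERR=4581517482773/68719476736
(4,0): OLD=328790361191/4294967296 → NEW=0, ERR=328790361191/4294967296
(4,1): OLD=3769806797237/34359738368 → NEW=0, ERR=3769806797237/34359738368
(4,2): OLD=183022419332885/1099511627776 → NEW=255, ERR=-97353045749995/1099511627776
(4,3): OLD=1945086419018531/17592186044416 → NEW=0, ERR=1945086419018531/17592186044416
Row 0: #..#
Row 1: .#.#
Row 2: .#..
Row 3: #.#.
Row 4: ..#.

Answer: #..#
.#.#
.#..
#.#.
..#.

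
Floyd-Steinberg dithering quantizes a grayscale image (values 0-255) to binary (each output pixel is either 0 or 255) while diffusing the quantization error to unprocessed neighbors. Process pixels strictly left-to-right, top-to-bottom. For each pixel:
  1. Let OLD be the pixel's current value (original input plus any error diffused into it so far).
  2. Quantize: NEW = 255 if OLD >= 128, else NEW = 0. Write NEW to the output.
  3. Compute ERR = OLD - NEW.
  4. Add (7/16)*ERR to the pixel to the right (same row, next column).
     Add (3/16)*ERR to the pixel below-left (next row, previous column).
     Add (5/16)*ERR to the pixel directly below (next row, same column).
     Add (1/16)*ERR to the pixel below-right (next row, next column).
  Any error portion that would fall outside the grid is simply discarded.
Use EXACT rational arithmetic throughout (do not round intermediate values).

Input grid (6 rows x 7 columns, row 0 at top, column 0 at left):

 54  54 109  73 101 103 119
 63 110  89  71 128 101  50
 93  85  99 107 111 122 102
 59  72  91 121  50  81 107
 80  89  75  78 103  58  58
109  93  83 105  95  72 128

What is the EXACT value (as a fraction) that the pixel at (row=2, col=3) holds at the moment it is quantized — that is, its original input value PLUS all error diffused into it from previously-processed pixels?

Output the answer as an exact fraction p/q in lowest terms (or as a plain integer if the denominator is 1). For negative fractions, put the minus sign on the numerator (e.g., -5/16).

(0,0): OLD=54 → NEW=0, ERR=54
(0,1): OLD=621/8 → NEW=0, ERR=621/8
(0,2): OLD=18299/128 → NEW=255, ERR=-14341/128
(0,3): OLD=49117/2048 → NEW=0, ERR=49117/2048
(0,4): OLD=3653387/32768 → NEW=0, ERR=3653387/32768
(0,5): OLD=79575373/524288 → NEW=255, ERR=-54118067/524288
(0,6): OLD=619417883/8388608 → NEW=0, ERR=619417883/8388608
(1,0): OLD=12087/128 → NEW=0, ERR=12087/128
(1,1): OLD=161729/1024 → NEW=255, ERR=-99391/1024
(1,2): OLD=683925/32768 → NEW=0, ERR=683925/32768
(1,3): OLD=13307537/131072 → NEW=0, ERR=13307537/131072
(1,4): OLD=1588843571/8388608 → NEW=255, ERR=-550251469/8388608
(1,5): OLD=4084152803/67108864 → NEW=0, ERR=4084152803/67108864
(1,6): OLD=100125763565/1073741824 → NEW=0, ERR=100125763565/1073741824
(2,0): OLD=1709019/16384 → NEW=0, ERR=1709019/16384
(2,1): OLD=57734233/524288 → NEW=0, ERR=57734233/524288
(2,2): OLD=1398128075/8388608 → NEW=255, ERR=-740966965/8388608
(2,3): OLD=5978635187/67108864 → NEW=0, ERR=5978635187/67108864
Target (2,3): original=107, with diffused error = 5978635187/67108864

Answer: 5978635187/67108864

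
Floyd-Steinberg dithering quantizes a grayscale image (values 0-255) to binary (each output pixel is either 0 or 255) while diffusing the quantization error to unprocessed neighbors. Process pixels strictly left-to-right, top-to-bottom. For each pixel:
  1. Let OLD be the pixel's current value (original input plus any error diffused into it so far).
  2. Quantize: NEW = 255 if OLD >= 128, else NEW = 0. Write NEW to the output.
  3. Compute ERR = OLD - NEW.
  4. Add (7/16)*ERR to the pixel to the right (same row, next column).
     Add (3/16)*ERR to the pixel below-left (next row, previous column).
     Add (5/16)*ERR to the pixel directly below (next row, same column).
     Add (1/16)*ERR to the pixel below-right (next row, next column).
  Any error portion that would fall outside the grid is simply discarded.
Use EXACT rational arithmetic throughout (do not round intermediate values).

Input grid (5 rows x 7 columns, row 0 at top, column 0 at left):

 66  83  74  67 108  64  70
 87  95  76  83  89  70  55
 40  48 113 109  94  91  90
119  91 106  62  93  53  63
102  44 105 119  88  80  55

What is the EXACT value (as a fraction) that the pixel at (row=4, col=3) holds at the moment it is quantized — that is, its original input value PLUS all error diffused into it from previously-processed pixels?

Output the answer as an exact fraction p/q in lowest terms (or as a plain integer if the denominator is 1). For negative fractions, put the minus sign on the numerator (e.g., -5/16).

Answer: 364959034047223/2199023255552

Derivation:
(0,0): OLD=66 → NEW=0, ERR=66
(0,1): OLD=895/8 → NEW=0, ERR=895/8
(0,2): OLD=15737/128 → NEW=0, ERR=15737/128
(0,3): OLD=247375/2048 → NEW=0, ERR=247375/2048
(0,4): OLD=5270569/32768 → NEW=255, ERR=-3085271/32768
(0,5): OLD=11957535/524288 → NEW=0, ERR=11957535/524288
(0,6): OLD=670905305/8388608 → NEW=0, ERR=670905305/8388608
(1,0): OLD=16461/128 → NEW=255, ERR=-16179/128
(1,1): OLD=104283/1024 → NEW=0, ERR=104283/1024
(1,2): OLD=6180535/32768 → NEW=255, ERR=-2175305/32768
(1,3): OLD=10712907/131072 → NEW=0, ERR=10712907/131072
(1,4): OLD=898926433/8388608 → NEW=0, ERR=898926433/8388608
(1,5): OLD=8933607665/67108864 → NEW=255, ERR=-8179152655/67108864
(1,6): OLD=30168508415/1073741824 → NEW=0, ERR=30168508415/1073741824
(2,0): OLD=321049/16384 → NEW=0, ERR=321049/16384
(2,1): OLD=35678051/524288 → NEW=0, ERR=35678051/524288
(2,2): OLD=1205582441/8388608 → NEW=255, ERR=-933512599/8388608
(2,3): OLD=6831587809/67108864 → NEW=0, ERR=6831587809/67108864
(2,4): OLD=82828726929/536870912 → NEW=255, ERR=-54073355631/536870912
(2,5): OLD=357577013179/17179869184 → NEW=0, ERR=357577013179/17179869184
(2,6): OLD=27561668310733/274877906944 → NEW=0, ERR=27561668310733/274877906944
(3,0): OLD=1156646345/8388608 → NEW=255, ERR=-982448695/8388608
(3,1): OLD=2777377877/67108864 → NEW=0, ERR=2777377877/67108864
(3,2): OLD=60489664239/536870912 → NEW=0, ERR=60489664239/536870912
(3,3): OLD=251825558377/2147483648 → NEW=0, ERR=251825558377/2147483648
(3,4): OLD=33835757232585/274877906944 → NEW=0, ERR=33835757232585/274877906944
(3,5): OLD=276776186810027/2199023255552 → NEW=0, ERR=276776186810027/2199023255552
(3,6): OLD=5302285339382837/35184372088832 → NEW=255, ERR=-3669729543269323/35184372088832
(4,0): OLD=78555851879/1073741824 → NEW=0, ERR=78555851879/1073741824
(4,1): OLD=1765179989883/17179869184 → NEW=0, ERR=1765179989883/17179869184
(4,2): OLD=57651608574101/274877906944 → NEW=255, ERR=-12442257696619/274877906944
(4,3): OLD=364959034047223/2199023255552 → NEW=255, ERR=-195791896118537/2199023255552
Target (4,3): original=119, with diffused error = 364959034047223/2199023255552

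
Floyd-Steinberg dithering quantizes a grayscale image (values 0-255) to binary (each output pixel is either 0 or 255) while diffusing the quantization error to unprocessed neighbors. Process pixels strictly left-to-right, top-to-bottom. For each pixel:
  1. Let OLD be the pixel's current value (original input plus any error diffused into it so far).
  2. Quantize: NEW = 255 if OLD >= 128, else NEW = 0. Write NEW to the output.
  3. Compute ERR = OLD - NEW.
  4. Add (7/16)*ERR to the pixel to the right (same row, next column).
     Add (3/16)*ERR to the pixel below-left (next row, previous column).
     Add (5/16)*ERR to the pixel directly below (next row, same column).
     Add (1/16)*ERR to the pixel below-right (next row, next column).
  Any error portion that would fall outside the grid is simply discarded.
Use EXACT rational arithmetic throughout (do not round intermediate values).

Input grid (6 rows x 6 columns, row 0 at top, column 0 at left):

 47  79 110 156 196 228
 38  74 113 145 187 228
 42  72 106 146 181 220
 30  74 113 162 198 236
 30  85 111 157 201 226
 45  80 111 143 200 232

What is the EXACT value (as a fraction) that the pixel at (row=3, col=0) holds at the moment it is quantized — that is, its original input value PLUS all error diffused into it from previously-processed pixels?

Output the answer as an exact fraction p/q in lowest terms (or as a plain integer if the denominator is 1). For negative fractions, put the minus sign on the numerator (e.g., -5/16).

(0,0): OLD=47 → NEW=0, ERR=47
(0,1): OLD=1593/16 → NEW=0, ERR=1593/16
(0,2): OLD=39311/256 → NEW=255, ERR=-25969/256
(0,3): OLD=457193/4096 → NEW=0, ERR=457193/4096
(0,4): OLD=16045407/65536 → NEW=255, ERR=-666273/65536
(0,5): OLD=234411417/1048576 → NEW=255, ERR=-32975463/1048576
(1,0): OLD=18267/256 → NEW=0, ERR=18267/256
(1,1): OLD=246269/2048 → NEW=0, ERR=246269/2048
(1,2): OLD=10555201/65536 → NEW=255, ERR=-6156479/65536
(1,3): OLD=34219181/262144 → NEW=255, ERR=-32627539/262144
(1,4): OLD=2188581479/16777216 → NEW=255, ERR=-2089608601/16777216
(1,5): OLD=43767420833/268435456 → NEW=255, ERR=-24683620447/268435456
(2,0): OLD=2845743/32768 → NEW=0, ERR=2845743/32768
(2,1): OLD=140947829/1048576 → NEW=255, ERR=-126439051/1048576
(2,2): OLD=135352479/16777216 → NEW=0, ERR=135352479/16777216
(2,3): OLD=10926673511/134217728 → NEW=0, ERR=10926673511/134217728
(2,4): OLD=655732360373/4294967296 → NEW=255, ERR=-439484300107/4294967296
(2,5): OLD=9532265343555/68719476736 → NEW=255, ERR=-7991201224125/68719476736
(3,0): OLD=579318207/16777216 → NEW=0, ERR=579318207/16777216
Target (3,0): original=30, with diffused error = 579318207/16777216

Answer: 579318207/16777216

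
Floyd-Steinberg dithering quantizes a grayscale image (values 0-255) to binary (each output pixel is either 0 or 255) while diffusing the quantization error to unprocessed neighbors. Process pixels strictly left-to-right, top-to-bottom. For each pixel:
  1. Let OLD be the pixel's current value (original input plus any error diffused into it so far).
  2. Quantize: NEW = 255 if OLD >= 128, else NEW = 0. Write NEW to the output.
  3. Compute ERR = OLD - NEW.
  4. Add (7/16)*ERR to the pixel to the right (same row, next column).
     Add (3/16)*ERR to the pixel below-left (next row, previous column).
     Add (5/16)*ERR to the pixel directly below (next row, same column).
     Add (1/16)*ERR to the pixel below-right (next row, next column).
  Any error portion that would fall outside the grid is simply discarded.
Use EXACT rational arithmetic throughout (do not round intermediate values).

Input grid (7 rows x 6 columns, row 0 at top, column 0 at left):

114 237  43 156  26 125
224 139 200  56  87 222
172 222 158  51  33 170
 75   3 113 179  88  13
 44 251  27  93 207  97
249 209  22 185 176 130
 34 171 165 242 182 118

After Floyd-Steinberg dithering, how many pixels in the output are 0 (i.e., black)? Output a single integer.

Answer: 21

Derivation:
(0,0): OLD=114 → NEW=0, ERR=114
(0,1): OLD=2295/8 → NEW=255, ERR=255/8
(0,2): OLD=7289/128 → NEW=0, ERR=7289/128
(0,3): OLD=370511/2048 → NEW=255, ERR=-151729/2048
(0,4): OLD=-210135/32768 → NEW=0, ERR=-210135/32768
(0,5): OLD=64065055/524288 → NEW=0, ERR=64065055/524288
(1,0): OLD=33997/128 → NEW=255, ERR=1357/128
(1,1): OLD=175515/1024 → NEW=255, ERR=-85605/1024
(1,2): OLD=5548343/32768 → NEW=255, ERR=-2807497/32768
(1,3): OLD=-298773/131072 → NEW=0, ERR=-298773/131072
(1,4): OLD=857984993/8388608 → NEW=0, ERR=857984993/8388608
(1,5): OLD=40873640407/134217728 → NEW=255, ERR=6648119767/134217728
(2,0): OLD=2615513/16384 → NEW=255, ERR=-1562407/16384
(2,1): OLD=72746339/524288 → NEW=255, ERR=-60947101/524288
(2,2): OLD=626755561/8388608 → NEW=0, ERR=626755561/8388608
(2,3): OLD=6496010721/67108864 → NEW=0, ERR=6496010721/67108864
(2,4): OLD=250088325667/2147483648 → NEW=0, ERR=250088325667/2147483648
(2,5): OLD=8343267541797/34359738368 → NEW=255, ERR=-418465742043/34359738368
(3,0): OLD=196319177/8388608 → NEW=0, ERR=196319177/8388608
(3,1): OLD=-1009283179/67108864 → NEW=0, ERR=-1009283179/67108864
(3,2): OLD=75512434767/536870912 → NEW=255, ERR=-61389647793/536870912
(3,3): OLD=6381559145645/34359738368 → NEW=255, ERR=-2380174138195/34359738368
(3,4): OLD=26897459485581/274877906944 → NEW=0, ERR=26897459485581/274877906944
(3,5): OLD=260729497047075/4398046511104 → NEW=0, ERR=260729497047075/4398046511104
(4,0): OLD=52069557799/1073741824 → NEW=0, ERR=52069557799/1073741824
(4,1): OLD=4252682383355/17179869184 → NEW=255, ERR=-128184258565/17179869184
(4,2): OLD=-14253135340927/549755813888 → NEW=0, ERR=-14253135340927/549755813888
(4,3): OLD=626372530196709/8796093022208 → NEW=0, ERR=626372530196709/8796093022208
(4,4): OLD=38775913721527349/140737488355328 → NEW=255, ERR=2887854190918709/140737488355328
(4,5): OLD=294127780048049491/2251799813685248 → NEW=255, ERR=-280081172441688749/2251799813685248
(5,0): OLD=72225610677281/274877906944 → NEW=255, ERR=2131744406561/274877906944
(5,1): OLD=1831618589533233/8796093022208 → NEW=255, ERR=-411385131129807/8796093022208
(5,2): OLD=444882624419627/70368744177664 → NEW=0, ERR=444882624419627/70368744177664
(5,3): OLD=477935884614861193/2251799813685248 → NEW=255, ERR=-96273067874877047/2251799813685248
(5,4): OLD=652286623236538377/4503599627370496 → NEW=255, ERR=-496131281742938103/4503599627370496
(5,5): OLD=3186167862422576157/72057594037927936 → NEW=0, ERR=3186167862422576157/72057594037927936
(6,0): OLD=3891998315741491/140737488355328 → NEW=0, ERR=3891998315741491/140737488355328
(6,1): OLD=383151694742660279/2251799813685248 → NEW=255, ERR=-191057257747077961/2251799813685248
(6,2): OLD=1071099531653196895/9007199254740992 → NEW=0, ERR=1071099531653196895/9007199254740992
(6,3): OLD=37528268163900041987/144115188075855872 → NEW=255, ERR=778895204556794627/144115188075855872
(6,4): OLD=358690219860463091107/2305843009213693952 → NEW=255, ERR=-229299747489028866653/2305843009213693952
(6,5): OLD=3004101010707479991189/36893488147419103232 → NEW=0, ERR=3004101010707479991189/36893488147419103232
Output grid:
  Row 0: .#.#..  (4 black, running=4)
  Row 1: ###..#  (2 black, running=6)
  Row 2: ##...#  (3 black, running=9)
  Row 3: ..##..  (4 black, running=13)
  Row 4: .#..##  (3 black, running=16)
  Row 5: ##.##.  (2 black, running=18)
  Row 6: .#.##.  (3 black, running=21)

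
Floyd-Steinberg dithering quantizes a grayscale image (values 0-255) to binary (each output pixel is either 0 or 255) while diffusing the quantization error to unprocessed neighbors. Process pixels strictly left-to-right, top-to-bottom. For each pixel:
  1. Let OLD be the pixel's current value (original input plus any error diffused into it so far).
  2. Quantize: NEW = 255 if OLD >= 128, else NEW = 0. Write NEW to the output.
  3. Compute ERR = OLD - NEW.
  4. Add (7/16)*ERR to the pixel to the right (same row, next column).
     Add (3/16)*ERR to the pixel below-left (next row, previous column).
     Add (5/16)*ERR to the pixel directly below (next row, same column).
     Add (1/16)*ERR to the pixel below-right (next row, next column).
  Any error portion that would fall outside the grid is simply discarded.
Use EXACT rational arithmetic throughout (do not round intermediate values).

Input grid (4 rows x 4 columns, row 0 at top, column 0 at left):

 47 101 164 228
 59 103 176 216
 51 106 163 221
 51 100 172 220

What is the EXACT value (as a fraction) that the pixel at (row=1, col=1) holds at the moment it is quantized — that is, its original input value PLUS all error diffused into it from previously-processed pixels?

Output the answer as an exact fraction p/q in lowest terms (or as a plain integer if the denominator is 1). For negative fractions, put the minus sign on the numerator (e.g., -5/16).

Answer: 366685/2048

Derivation:
(0,0): OLD=47 → NEW=0, ERR=47
(0,1): OLD=1945/16 → NEW=0, ERR=1945/16
(0,2): OLD=55599/256 → NEW=255, ERR=-9681/256
(0,3): OLD=866121/4096 → NEW=255, ERR=-178359/4096
(1,0): OLD=24699/256 → NEW=0, ERR=24699/256
(1,1): OLD=366685/2048 → NEW=255, ERR=-155555/2048
Target (1,1): original=103, with diffused error = 366685/2048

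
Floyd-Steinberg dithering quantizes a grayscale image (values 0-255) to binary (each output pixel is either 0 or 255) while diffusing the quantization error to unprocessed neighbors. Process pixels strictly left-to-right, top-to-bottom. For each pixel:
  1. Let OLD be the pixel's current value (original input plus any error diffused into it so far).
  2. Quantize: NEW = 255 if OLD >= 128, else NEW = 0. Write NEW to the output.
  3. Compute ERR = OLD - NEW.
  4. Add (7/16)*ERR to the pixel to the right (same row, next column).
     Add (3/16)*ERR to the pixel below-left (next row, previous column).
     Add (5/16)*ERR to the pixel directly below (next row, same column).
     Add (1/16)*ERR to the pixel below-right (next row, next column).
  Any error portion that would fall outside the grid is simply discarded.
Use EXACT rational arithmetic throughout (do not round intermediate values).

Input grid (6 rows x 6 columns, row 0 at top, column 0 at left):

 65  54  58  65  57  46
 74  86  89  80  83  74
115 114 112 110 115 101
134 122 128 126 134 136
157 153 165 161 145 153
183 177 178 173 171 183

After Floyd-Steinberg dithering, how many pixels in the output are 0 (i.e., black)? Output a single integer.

Answer: 19

Derivation:
(0,0): OLD=65 → NEW=0, ERR=65
(0,1): OLD=1319/16 → NEW=0, ERR=1319/16
(0,2): OLD=24081/256 → NEW=0, ERR=24081/256
(0,3): OLD=434807/4096 → NEW=0, ERR=434807/4096
(0,4): OLD=6779201/65536 → NEW=0, ERR=6779201/65536
(0,5): OLD=95688903/1048576 → NEW=0, ERR=95688903/1048576
(1,0): OLD=28101/256 → NEW=0, ERR=28101/256
(1,1): OLD=371683/2048 → NEW=255, ERR=-150557/2048
(1,2): OLD=7293471/65536 → NEW=0, ERR=7293471/65536
(1,3): OLD=49056819/262144 → NEW=255, ERR=-17789901/262144
(1,4): OLD=1835105081/16777216 → NEW=0, ERR=1835105081/16777216
(1,5): OLD=42100547007/268435456 → NEW=255, ERR=-26350494273/268435456
(2,0): OLD=4440689/32768 → NEW=255, ERR=-3915151/32768
(2,1): OLD=69710699/1048576 → NEW=0, ERR=69710699/1048576
(2,2): OLD=2659936769/16777216 → NEW=255, ERR=-1618253311/16777216
(2,3): OLD=9939901241/134217728 → NEW=0, ERR=9939901241/134217728
(2,4): OLD=682619921451/4294967296 → NEW=255, ERR=-412596739029/4294967296
(2,5): OLD=2414237336029/68719476736 → NEW=0, ERR=2414237336029/68719476736
(3,0): OLD=1830854881/16777216 → NEW=0, ERR=1830854881/16777216
(3,1): OLD=22141324237/134217728 → NEW=255, ERR=-12084196403/134217728
(3,2): OLD=82150536439/1073741824 → NEW=0, ERR=82150536439/1073741824
(3,3): OLD=10897190222885/68719476736 → NEW=255, ERR=-6626276344795/68719476736
(3,4): OLD=40137413014789/549755813888 → NEW=0, ERR=40137413014789/549755813888
(3,5): OLD=1520987652969259/8796093022208 → NEW=255, ERR=-722016067693781/8796093022208
(4,0): OLD=374136538767/2147483648 → NEW=255, ERR=-173471791473/2147483648
(4,1): OLD=3803254361155/34359738368 → NEW=0, ERR=3803254361155/34359738368
(4,2): OLD=234887213706969/1099511627776 → NEW=255, ERR=-45488251375911/1099511627776
(4,3): OLD=2308768713338269/17592186044416 → NEW=255, ERR=-2177238727987811/17592186044416
(4,4): OLD=25966763459066477/281474976710656 → NEW=0, ERR=25966763459066477/281474976710656
(4,5): OLD=775845871833718235/4503599627370496 → NEW=255, ERR=-372572033145758245/4503599627370496
(5,0): OLD=98137333707129/549755813888 → NEW=255, ERR=-42050398834311/549755813888
(5,1): OLD=2908349732604169/17592186044416 → NEW=255, ERR=-1577657708721911/17592186044416
(5,2): OLD=15417715916159219/140737488355328 → NEW=0, ERR=15417715916159219/140737488355328
(5,3): OLD=887046958147266209/4503599627370496 → NEW=255, ERR=-261370946832210271/4503599627370496
(5,4): OLD=1361812976947921121/9007199254740992 → NEW=255, ERR=-935022833011031839/9007199254740992
(5,5): OLD=16933135686036946517/144115188075855872 → NEW=0, ERR=16933135686036946517/144115188075855872
Output grid:
  Row 0: ......  (6 black, running=6)
  Row 1: .#.#.#  (3 black, running=9)
  Row 2: #.#.#.  (3 black, running=12)
  Row 3: .#.#.#  (3 black, running=15)
  Row 4: #.##.#  (2 black, running=17)
  Row 5: ##.##.  (2 black, running=19)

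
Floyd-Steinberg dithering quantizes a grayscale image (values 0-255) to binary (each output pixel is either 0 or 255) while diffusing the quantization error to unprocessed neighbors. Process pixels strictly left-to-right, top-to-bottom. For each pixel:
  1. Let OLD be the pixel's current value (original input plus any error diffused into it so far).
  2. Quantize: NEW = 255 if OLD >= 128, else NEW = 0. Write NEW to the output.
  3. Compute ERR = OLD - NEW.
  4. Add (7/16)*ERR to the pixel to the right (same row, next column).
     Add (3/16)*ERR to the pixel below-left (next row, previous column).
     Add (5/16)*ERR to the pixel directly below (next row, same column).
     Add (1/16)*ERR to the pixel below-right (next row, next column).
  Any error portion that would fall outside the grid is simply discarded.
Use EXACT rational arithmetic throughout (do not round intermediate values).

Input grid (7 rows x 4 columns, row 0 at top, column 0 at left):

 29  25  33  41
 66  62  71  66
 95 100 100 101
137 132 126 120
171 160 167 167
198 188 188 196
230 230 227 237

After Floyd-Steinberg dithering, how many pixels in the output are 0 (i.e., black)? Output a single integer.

(0,0): OLD=29 → NEW=0, ERR=29
(0,1): OLD=603/16 → NEW=0, ERR=603/16
(0,2): OLD=12669/256 → NEW=0, ERR=12669/256
(0,3): OLD=256619/4096 → NEW=0, ERR=256619/4096
(1,0): OLD=21025/256 → NEW=0, ERR=21025/256
(1,1): OLD=247399/2048 → NEW=0, ERR=247399/2048
(1,2): OLD=10054387/65536 → NEW=255, ERR=-6657293/65536
(1,3): OLD=46377749/1048576 → NEW=0, ERR=46377749/1048576
(2,0): OLD=4696157/32768 → NEW=255, ERR=-3659683/32768
(2,1): OLD=78616399/1048576 → NEW=0, ERR=78616399/1048576
(2,2): OLD=245156811/2097152 → NEW=0, ERR=245156811/2097152
(2,3): OLD=5355839423/33554432 → NEW=255, ERR=-3200540737/33554432
(3,0): OLD=1948778509/16777216 → NEW=0, ERR=1948778509/16777216
(3,1): OLD=59374247443/268435456 → NEW=255, ERR=-9076793837/268435456
(3,2): OLD=577841501933/4294967296 → NEW=255, ERR=-517375158547/4294967296
(3,3): OLD=3078446175739/68719476736 → NEW=0, ERR=3078446175739/68719476736
(4,0): OLD=863111306825/4294967296 → NEW=255, ERR=-232105353655/4294967296
(4,1): OLD=3795498558939/34359738368 → NEW=0, ERR=3795498558939/34359738368
(4,2): OLD=202277088284923/1099511627776 → NEW=255, ERR=-78098376797957/1099511627776
(4,3): OLD=2505034085302861/17592186044416 → NEW=255, ERR=-1980973356023219/17592186044416
(5,0): OLD=110953932680441/549755813888 → NEW=255, ERR=-29233799860999/549755813888
(5,1): OLD=3211623446796911/17592186044416 → NEW=255, ERR=-1274383994529169/17592186044416
(5,2): OLD=1054659772192803/8796093022208 → NEW=0, ERR=1054659772192803/8796093022208
(5,3): OLD=58779891437104411/281474976710656 → NEW=255, ERR=-12996227624112869/281474976710656
(6,0): OLD=56238684682103533/281474976710656 → NEW=255, ERR=-15537434379113747/281474976710656
(6,1): OLD=911394786680761931/4503599627370496 → NEW=255, ERR=-237023118298714549/4503599627370496
(6,2): OLD=16447779806775330333/72057594037927936 → NEW=255, ERR=-1926906672896293347/72057594037927936
(6,3): OLD=251758651376487649739/1152921504606846976 → NEW=255, ERR=-42236332298258329141/1152921504606846976
Output grid:
  Row 0: ....  (4 black, running=4)
  Row 1: ..#.  (3 black, running=7)
  Row 2: #..#  (2 black, running=9)
  Row 3: .##.  (2 black, running=11)
  Row 4: #.##  (1 black, running=12)
  Row 5: ##.#  (1 black, running=13)
  Row 6: ####  (0 black, running=13)

Answer: 13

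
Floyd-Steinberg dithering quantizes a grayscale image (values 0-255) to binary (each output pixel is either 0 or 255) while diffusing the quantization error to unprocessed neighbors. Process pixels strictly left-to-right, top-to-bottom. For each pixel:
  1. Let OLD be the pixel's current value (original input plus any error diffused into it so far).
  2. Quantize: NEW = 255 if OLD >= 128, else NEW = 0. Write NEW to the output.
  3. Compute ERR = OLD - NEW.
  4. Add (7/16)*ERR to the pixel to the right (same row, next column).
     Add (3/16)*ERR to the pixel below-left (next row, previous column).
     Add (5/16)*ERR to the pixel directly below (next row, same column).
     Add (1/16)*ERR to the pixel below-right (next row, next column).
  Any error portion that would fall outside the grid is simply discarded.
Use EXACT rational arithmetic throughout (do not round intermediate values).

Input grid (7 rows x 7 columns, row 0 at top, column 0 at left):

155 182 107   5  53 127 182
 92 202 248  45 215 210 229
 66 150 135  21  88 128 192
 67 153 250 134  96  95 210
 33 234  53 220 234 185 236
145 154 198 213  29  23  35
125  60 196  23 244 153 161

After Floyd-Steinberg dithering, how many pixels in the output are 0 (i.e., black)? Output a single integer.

Answer: 21

Derivation:
(0,0): OLD=155 → NEW=255, ERR=-100
(0,1): OLD=553/4 → NEW=255, ERR=-467/4
(0,2): OLD=3579/64 → NEW=0, ERR=3579/64
(0,3): OLD=30173/1024 → NEW=0, ERR=30173/1024
(0,4): OLD=1079563/16384 → NEW=0, ERR=1079563/16384
(0,5): OLD=40849229/262144 → NEW=255, ERR=-25997491/262144
(0,6): OLD=581380891/4194304 → NEW=255, ERR=-488166629/4194304
(1,0): OLD=2487/64 → NEW=0, ERR=2487/64
(1,1): OLD=95617/512 → NEW=255, ERR=-34943/512
(1,2): OLD=3831317/16384 → NEW=255, ERR=-346603/16384
(1,3): OLD=3984753/65536 → NEW=0, ERR=3984753/65536
(1,4): OLD=1029445299/4194304 → NEW=255, ERR=-40102221/4194304
(1,5): OLD=5272107427/33554432 → NEW=255, ERR=-3284272733/33554432
(1,6): OLD=77099185709/536870912 → NEW=255, ERR=-59802896851/536870912
(2,0): OLD=535323/8192 → NEW=0, ERR=535323/8192
(2,1): OLD=40822105/262144 → NEW=255, ERR=-26024615/262144
(2,2): OLD=386256715/4194304 → NEW=0, ERR=386256715/4194304
(2,3): OLD=2589583539/33554432 → NEW=0, ERR=2589583539/33554432
(2,4): OLD=27977505763/268435456 → NEW=0, ERR=27977505763/268435456
(2,5): OLD=1043913114977/8589934592 → NEW=0, ERR=1043913114977/8589934592
(2,6): OLD=28070665303735/137438953472 → NEW=255, ERR=-6976267831625/137438953472
(3,0): OLD=288596203/4194304 → NEW=0, ERR=288596203/4194304
(3,1): OLD=5819357967/33554432 → NEW=255, ERR=-2737022193/33554432
(3,2): OLD=67473220573/268435456 → NEW=255, ERR=-977820707/268435456
(3,3): OLD=195229290331/1073741824 → NEW=255, ERR=-78574874789/1073741824
(3,4): OLD=17065020198123/137438953472 → NEW=0, ERR=17065020198123/137438953472
(3,5): OLD=202635539659121/1099511627776 → NEW=255, ERR=-77739925423759/1099511627776
(3,6): OLD=3004749756813103/17592186044416 → NEW=255, ERR=-1481257684512977/17592186044416
(4,0): OLD=21049521637/536870912 → NEW=0, ERR=21049521637/536870912
(4,1): OLD=1969502960289/8589934592 → NEW=255, ERR=-220930360671/8589934592
(4,2): OLD=2994826019855/137438953472 → NEW=0, ERR=2994826019855/137438953472
(4,3): OLD=252577697443925/1099511627776 → NEW=255, ERR=-27797767638955/1099511627776
(4,4): OLD=2145453760395183/8796093022208 → NEW=255, ERR=-97549960267857/8796093022208
(4,5): OLD=42228526745641455/281474976710656 → NEW=255, ERR=-29547592315575825/281474976710656
(4,6): OLD=717614330180885817/4503599627370496 → NEW=255, ERR=-430803574798590663/4503599627370496
(5,0): OLD=20949818902387/137438953472 → NEW=255, ERR=-14097114232973/137438953472
(5,1): OLD=118334254234577/1099511627776 → NEW=0, ERR=118334254234577/1099511627776
(5,2): OLD=2159856634073927/8796093022208 → NEW=255, ERR=-83147086589113/8796093022208
(5,3): OLD=14091081846235011/70368744177664 → NEW=255, ERR=-3852947919069309/70368744177664
(5,4): OLD=-88645151645353343/4503599627370496 → NEW=0, ERR=-88645151645353343/4503599627370496
(5,5): OLD=-1334677543972055823/36028797018963968 → NEW=0, ERR=-1334677543972055823/36028797018963968
(5,6): OLD=-10180851285521900801/576460752303423488 → NEW=0, ERR=-10180851285521900801/576460752303423488
(6,0): OLD=1990141448936811/17592186044416 → NEW=0, ERR=1990141448936811/17592186044416
(6,1): OLD=37982915942607975/281474976710656 → NEW=255, ERR=-33793203118609305/281474976710656
(6,2): OLD=616907765335314005/4503599627370496 → NEW=255, ERR=-531510139644162475/4503599627370496
(6,3): OLD=-1802348206004329781/36028797018963968 → NEW=0, ERR=-1802348206004329781/36028797018963968
(6,4): OLD=14814679760963904401/72057594037927936 → NEW=255, ERR=-3560006718707719279/72057594037927936
(6,5): OLD=1063152208606213022853/9223372036854775808 → NEW=0, ERR=1063152208606213022853/9223372036854775808
(6,6): OLD=30045326273082795286611/147573952589676412928 → NEW=255, ERR=-7586031637284690010029/147573952589676412928
Output grid:
  Row 0: ##...##  (3 black, running=3)
  Row 1: .##.###  (2 black, running=5)
  Row 2: .#....#  (5 black, running=10)
  Row 3: .###.##  (2 black, running=12)
  Row 4: .#.####  (2 black, running=14)
  Row 5: #.##...  (4 black, running=18)
  Row 6: .##.#.#  (3 black, running=21)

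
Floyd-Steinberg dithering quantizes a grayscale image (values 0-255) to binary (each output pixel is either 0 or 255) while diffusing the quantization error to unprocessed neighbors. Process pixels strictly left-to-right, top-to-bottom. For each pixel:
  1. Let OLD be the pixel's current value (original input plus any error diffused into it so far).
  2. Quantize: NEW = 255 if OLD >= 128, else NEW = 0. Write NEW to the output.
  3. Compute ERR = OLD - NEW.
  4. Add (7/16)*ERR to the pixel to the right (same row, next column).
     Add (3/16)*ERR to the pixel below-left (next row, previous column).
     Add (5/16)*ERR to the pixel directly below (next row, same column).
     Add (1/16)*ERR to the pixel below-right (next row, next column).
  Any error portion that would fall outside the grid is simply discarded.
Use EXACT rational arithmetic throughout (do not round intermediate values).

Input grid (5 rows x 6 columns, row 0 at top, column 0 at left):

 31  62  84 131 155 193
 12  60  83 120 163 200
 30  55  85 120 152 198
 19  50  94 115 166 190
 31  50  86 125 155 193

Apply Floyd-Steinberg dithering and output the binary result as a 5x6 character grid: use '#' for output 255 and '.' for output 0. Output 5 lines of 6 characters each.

Answer: ...#.#
..#.##
...#.#
.#.###
....#.

Derivation:
(0,0): OLD=31 → NEW=0, ERR=31
(0,1): OLD=1209/16 → NEW=0, ERR=1209/16
(0,2): OLD=29967/256 → NEW=0, ERR=29967/256
(0,3): OLD=746345/4096 → NEW=255, ERR=-298135/4096
(0,4): OLD=8071135/65536 → NEW=0, ERR=8071135/65536
(0,5): OLD=258873113/1048576 → NEW=255, ERR=-8513767/1048576
(1,0): OLD=9179/256 → NEW=0, ERR=9179/256
(1,1): OLD=252285/2048 → NEW=0, ERR=252285/2048
(1,2): OLD=10783937/65536 → NEW=255, ERR=-5927743/65536
(1,3): OLD=23092269/262144 → NEW=0, ERR=23092269/262144
(1,4): OLD=3925096679/16777216 → NEW=255, ERR=-353093401/16777216
(1,5): OLD=52600546593/268435456 → NEW=255, ERR=-15850494687/268435456
(2,0): OLD=2107055/32768 → NEW=0, ERR=2107055/32768
(2,1): OLD=112102645/1048576 → NEW=0, ERR=112102645/1048576
(2,2): OLD=2142839583/16777216 → NEW=0, ERR=2142839583/16777216
(2,3): OLD=26012437735/134217728 → NEW=255, ERR=-8213082905/134217728
(2,4): OLD=485699395637/4294967296 → NEW=0, ERR=485699395637/4294967296
(2,5): OLD=15647920677571/68719476736 → NEW=255, ERR=-1875545890109/68719476736
(3,0): OLD=992203839/16777216 → NEW=0, ERR=992203839/16777216
(3,1): OLD=18421371091/134217728 → NEW=255, ERR=-15804149549/134217728
(3,2): OLD=83328944617/1073741824 → NEW=0, ERR=83328944617/1073741824
(3,3): OLD=10927522129275/68719476736 → NEW=255, ERR=-6595944438405/68719476736
(3,4): OLD=82685767337627/549755813888 → NEW=255, ERR=-57501965203813/549755813888
(3,5): OLD=1255891604830005/8796093022208 → NEW=255, ERR=-987112115833035/8796093022208
(4,0): OLD=58847698001/2147483648 → NEW=0, ERR=58847698001/2147483648
(4,1): OLD=1492564599581/34359738368 → NEW=0, ERR=1492564599581/34359738368
(4,2): OLD=114239608776007/1099511627776 → NEW=0, ERR=114239608776007/1099511627776
(4,3): OLD=2211342009976579/17592186044416 → NEW=0, ERR=2211342009976579/17592186044416
(4,4): OLD=42296466556147763/281474976710656 → NEW=255, ERR=-29479652505069517/281474976710656
(4,5): OLD=475458215829381253/4503599627370496 → NEW=0, ERR=475458215829381253/4503599627370496
Row 0: ...#.#
Row 1: ..#.##
Row 2: ...#.#
Row 3: .#.###
Row 4: ....#.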